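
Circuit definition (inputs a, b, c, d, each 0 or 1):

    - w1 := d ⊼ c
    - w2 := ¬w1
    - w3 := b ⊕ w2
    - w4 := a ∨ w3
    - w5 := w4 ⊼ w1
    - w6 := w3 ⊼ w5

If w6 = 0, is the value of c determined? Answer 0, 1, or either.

1

w6 = w3 ⊼ w5 must be 0, so both w3 = 1 and w5 = 1.
w3 = b ⊕ w2 must be 1, so b and w2 differ.
Every assignment with w6 = 0 has c = 1; there are 2 such assignment(s).
  a=0, b=0, c=1, d=1
  a=1, b=0, c=1, d=1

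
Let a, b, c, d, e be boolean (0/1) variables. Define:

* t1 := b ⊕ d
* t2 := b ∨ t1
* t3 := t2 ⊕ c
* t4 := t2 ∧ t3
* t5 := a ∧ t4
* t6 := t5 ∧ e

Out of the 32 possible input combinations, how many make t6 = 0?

29

t6 = t5 ∧ e must be 0, so at least one of t5, e is 0.
Enumerating the 32 input combinations, 29 give t6 = 0 and 3 give t6 = 1.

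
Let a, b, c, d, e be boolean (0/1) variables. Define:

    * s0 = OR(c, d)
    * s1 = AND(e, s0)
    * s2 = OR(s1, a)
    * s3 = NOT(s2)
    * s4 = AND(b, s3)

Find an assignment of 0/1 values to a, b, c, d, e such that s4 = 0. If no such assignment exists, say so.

s4 = AND(b, s3) must be 0, so at least one of b, s3 is 0.
Check with a=1, b=0, c=1, d=0, e=1:
s0 = OR(c, d) = OR(1, 0) = 1
s1 = AND(e, s0) = AND(1, 1) = 1
s2 = OR(s1, a) = OR(1, 1) = 1
s3 = NOT(s2) = NOT 1 = 0
s4 = AND(b, s3) = AND(0, 0) = 0
So s4 = 0 as required.

a=1, b=0, c=1, d=0, e=1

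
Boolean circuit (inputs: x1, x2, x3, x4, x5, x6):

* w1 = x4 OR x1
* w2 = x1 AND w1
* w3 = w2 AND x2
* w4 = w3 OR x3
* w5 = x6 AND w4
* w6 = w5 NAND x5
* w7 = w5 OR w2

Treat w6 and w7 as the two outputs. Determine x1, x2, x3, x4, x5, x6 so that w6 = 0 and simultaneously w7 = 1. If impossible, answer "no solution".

x1=1, x2=1, x3=1, x4=0, x5=1, x6=1

Check with x1=1, x2=1, x3=1, x4=0, x5=1, x6=1:
w1 = x4 OR x1 = 0 OR 1 = 1
w2 = x1 AND w1 = 1 AND 1 = 1
w3 = w2 AND x2 = 1 AND 1 = 1
w4 = w3 OR x3 = 1 OR 1 = 1
w5 = x6 AND w4 = 1 AND 1 = 1
w6 = w5 NAND x5 = 1 NAND 1 = 0
w7 = w5 OR w2 = 1 OR 1 = 1
So w6 = 0 and w7 = 1.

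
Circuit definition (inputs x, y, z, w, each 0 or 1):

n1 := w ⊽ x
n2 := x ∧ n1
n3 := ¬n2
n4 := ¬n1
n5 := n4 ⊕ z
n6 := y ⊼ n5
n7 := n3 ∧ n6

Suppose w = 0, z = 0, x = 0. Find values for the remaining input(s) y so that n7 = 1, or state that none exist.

n7 = n3 ∧ n6 must be 1, so both n3 = 1 and n6 = 1.
n3 = ¬n2 must be 1, so n2 = 0.
Check with w = 0, z = 0, x = 0 and y=1:
n1 = w ⊽ x = 0 ⊽ 0 = 1
n2 = x ∧ n1 = 0 ∧ 1 = 0
n3 = ¬n2 = ¬0 = 1
n4 = ¬n1 = ¬1 = 0
n5 = n4 ⊕ z = 0 ⊕ 0 = 0
n6 = y ⊼ n5 = 1 ⊼ 0 = 1
n7 = n3 ∧ n6 = 1 ∧ 1 = 1
So n7 = 1.

y=1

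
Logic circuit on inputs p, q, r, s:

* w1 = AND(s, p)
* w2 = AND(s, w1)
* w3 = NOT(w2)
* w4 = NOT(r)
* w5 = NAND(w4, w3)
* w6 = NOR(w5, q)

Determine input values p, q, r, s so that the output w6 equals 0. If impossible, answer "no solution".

w6 = NOR(w5, q) must be 0, so at least one of w5, q is 1.
Check with p=1, q=0, r=1, s=1:
w1 = AND(s, p) = AND(1, 1) = 1
w2 = AND(s, w1) = AND(1, 1) = 1
w3 = NOT(w2) = NOT 1 = 0
w4 = NOT(r) = NOT 1 = 0
w5 = NAND(w4, w3) = NAND(0, 0) = 1
w6 = NOR(w5, q) = NOR(1, 0) = 0
So w6 = 0 as required.

p=1, q=0, r=1, s=1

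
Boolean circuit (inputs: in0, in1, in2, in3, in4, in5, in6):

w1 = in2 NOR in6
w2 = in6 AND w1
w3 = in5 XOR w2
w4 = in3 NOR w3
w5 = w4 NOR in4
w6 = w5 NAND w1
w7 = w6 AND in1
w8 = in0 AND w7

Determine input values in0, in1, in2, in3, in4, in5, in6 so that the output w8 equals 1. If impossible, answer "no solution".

Check with in0=1, in1=1, in2=1, in3=0, in4=0, in5=1, in6=0:
w1 = in2 NOR in6 = 1 NOR 0 = 0
w2 = in6 AND w1 = 0 AND 0 = 0
w3 = in5 XOR w2 = 1 XOR 0 = 1
w4 = in3 NOR w3 = 0 NOR 1 = 0
w5 = w4 NOR in4 = 0 NOR 0 = 1
w6 = w5 NAND w1 = 1 NAND 0 = 1
w7 = w6 AND in1 = 1 AND 1 = 1
w8 = in0 AND w7 = 1 AND 1 = 1
So w8 = 1 as required.

in0=1, in1=1, in2=1, in3=0, in4=0, in5=1, in6=0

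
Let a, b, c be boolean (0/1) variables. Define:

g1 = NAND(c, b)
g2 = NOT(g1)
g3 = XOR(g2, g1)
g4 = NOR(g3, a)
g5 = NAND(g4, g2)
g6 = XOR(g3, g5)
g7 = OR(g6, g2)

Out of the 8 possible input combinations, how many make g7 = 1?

2

g7 = OR(g6, g2) must be 1, so at least one of g6, g2 is 1.
Enumerating the 8 input combinations, 2 give g7 = 1 and 6 give g7 = 0.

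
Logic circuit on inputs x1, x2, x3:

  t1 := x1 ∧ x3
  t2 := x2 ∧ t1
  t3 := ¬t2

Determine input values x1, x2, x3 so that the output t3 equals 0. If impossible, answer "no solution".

t3 = ¬t2 must be 0, so t2 = 1.
t2 = x2 ∧ t1 must be 1, so both x2 = 1 and t1 = 1.
Check with x1=1 x2=1 x3=1:
t1 = x1 ∧ x3 = 1 ∧ 1 = 1
t2 = x2 ∧ t1 = 1 ∧ 1 = 1
t3 = ¬t2 = ¬1 = 0
So t3 = 0 as required.

x1=1 x2=1 x3=1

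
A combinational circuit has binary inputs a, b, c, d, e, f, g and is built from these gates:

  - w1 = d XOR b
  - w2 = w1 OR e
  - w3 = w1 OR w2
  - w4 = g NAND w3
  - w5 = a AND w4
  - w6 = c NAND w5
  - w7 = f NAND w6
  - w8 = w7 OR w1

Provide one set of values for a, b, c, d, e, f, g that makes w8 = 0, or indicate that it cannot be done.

Check with a=1, b=1, c=0, d=1, e=1, f=1, g=1:
w1 = d XOR b = 1 XOR 1 = 0
w2 = w1 OR e = 0 OR 1 = 1
w3 = w1 OR w2 = 0 OR 1 = 1
w4 = g NAND w3 = 1 NAND 1 = 0
w5 = a AND w4 = 1 AND 0 = 0
w6 = c NAND w5 = 0 NAND 0 = 1
w7 = f NAND w6 = 1 NAND 1 = 0
w8 = w7 OR w1 = 0 OR 0 = 0
So w8 = 0 as required.

a=1, b=1, c=0, d=1, e=1, f=1, g=1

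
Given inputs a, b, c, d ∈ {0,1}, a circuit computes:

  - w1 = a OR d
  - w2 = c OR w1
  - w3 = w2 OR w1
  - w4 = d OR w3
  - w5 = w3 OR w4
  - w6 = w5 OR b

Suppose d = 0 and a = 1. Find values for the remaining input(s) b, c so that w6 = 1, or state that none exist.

w6 = w5 OR b must be 1, so at least one of w5, b is 1.
Check with d = 0 and a = 1 and b=0, c=1:
w1 = a OR d = 1 OR 0 = 1
w2 = c OR w1 = 1 OR 1 = 1
w3 = w2 OR w1 = 1 OR 1 = 1
w4 = d OR w3 = 0 OR 1 = 1
w5 = w3 OR w4 = 1 OR 1 = 1
w6 = w5 OR b = 1 OR 0 = 1
So w6 = 1.

b=0 c=1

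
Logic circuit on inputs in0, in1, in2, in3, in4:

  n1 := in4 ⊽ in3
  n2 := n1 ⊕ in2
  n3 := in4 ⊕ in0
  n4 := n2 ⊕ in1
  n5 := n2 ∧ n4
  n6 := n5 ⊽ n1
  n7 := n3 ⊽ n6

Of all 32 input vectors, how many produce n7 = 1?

n7 = n3 ⊽ n6 must be 1, so both n3 = 0 and n6 = 0.
Enumerating the 32 input combinations, 7 give n7 = 1 and 25 give n7 = 0.

7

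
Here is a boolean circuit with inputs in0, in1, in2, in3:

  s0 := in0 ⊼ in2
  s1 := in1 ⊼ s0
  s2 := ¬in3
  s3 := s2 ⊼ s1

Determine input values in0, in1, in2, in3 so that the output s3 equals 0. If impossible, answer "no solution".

s3 = s2 ⊼ s1 must be 0, so both s2 = 1 and s1 = 1.
s2 = ¬in3 must be 1, so in3 = 0.
Check with in0=1, in1=1, in2=1, in3=0:
s0 = in0 ⊼ in2 = 1 ⊼ 1 = 0
s1 = in1 ⊼ s0 = 1 ⊼ 0 = 1
s2 = ¬in3 = ¬0 = 1
s3 = s2 ⊼ s1 = 1 ⊼ 1 = 0
So s3 = 0 as required.

in0=1, in1=1, in2=1, in3=0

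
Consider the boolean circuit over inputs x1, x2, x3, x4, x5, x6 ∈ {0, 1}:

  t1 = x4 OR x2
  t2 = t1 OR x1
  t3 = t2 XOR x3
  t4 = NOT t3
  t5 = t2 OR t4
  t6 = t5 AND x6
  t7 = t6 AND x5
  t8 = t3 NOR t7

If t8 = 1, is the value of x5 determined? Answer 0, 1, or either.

either

Both values of x5 occur among assignments with t8 = 1:
  x5=0: x1=0, x2=0, x3=0, x4=0, x5=0, x6=0
  x5=1: x1=0, x2=0, x3=0, x4=0, x5=1, x6=0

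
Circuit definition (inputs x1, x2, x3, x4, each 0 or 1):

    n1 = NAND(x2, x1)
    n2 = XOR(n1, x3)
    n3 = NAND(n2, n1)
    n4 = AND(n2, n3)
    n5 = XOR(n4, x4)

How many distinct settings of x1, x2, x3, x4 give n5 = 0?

8

n5 = XOR(n4, x4) must be 0, so n4 and x4 are equal.
Enumerating the 16 input combinations, 8 give n5 = 0 and 8 give n5 = 1.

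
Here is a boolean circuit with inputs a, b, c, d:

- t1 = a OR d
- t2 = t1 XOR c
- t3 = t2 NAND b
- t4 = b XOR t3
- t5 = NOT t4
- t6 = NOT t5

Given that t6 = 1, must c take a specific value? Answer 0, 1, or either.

Both values of c occur among assignments with t6 = 1:
  c=0: a=0, b=0, c=0, d=0
  c=1: a=0, b=0, c=1, d=0

either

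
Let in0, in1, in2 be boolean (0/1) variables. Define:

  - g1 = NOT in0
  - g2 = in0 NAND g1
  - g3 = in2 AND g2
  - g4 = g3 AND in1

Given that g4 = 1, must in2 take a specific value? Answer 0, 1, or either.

g4 = g3 AND in1 must be 1, so both g3 = 1 and in1 = 1.
g3 = in2 AND g2 must be 1, so both in2 = 1 and g2 = 1.
g2 = in0 NAND g1 must be 1, so at least one of in0, g1 is 0.
Every assignment with g4 = 1 has in2 = 1; there are 2 such assignment(s).
  in0=0, in1=1, in2=1
  in0=1, in1=1, in2=1

1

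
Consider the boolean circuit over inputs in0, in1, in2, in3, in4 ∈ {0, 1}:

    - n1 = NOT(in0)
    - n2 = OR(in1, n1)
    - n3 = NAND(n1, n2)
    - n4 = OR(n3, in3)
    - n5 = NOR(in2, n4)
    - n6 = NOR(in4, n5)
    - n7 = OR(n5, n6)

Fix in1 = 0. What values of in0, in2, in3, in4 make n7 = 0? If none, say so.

n7 = OR(n5, n6) must be 0, so both n5 = 0 and n6 = 0.
Check with in1 = 0 and in0=1, in2=1, in3=0, in4=1:
n1 = NOT(in0) = NOT 1 = 0
n2 = OR(in1, n1) = OR(0, 0) = 0
n3 = NAND(n1, n2) = NAND(0, 0) = 1
n4 = OR(n3, in3) = OR(1, 0) = 1
n5 = NOR(in2, n4) = NOR(1, 1) = 0
n6 = NOR(in4, n5) = NOR(1, 0) = 0
n7 = OR(n5, n6) = OR(0, 0) = 0
So n7 = 0.

in0=1 in2=1 in3=0 in4=1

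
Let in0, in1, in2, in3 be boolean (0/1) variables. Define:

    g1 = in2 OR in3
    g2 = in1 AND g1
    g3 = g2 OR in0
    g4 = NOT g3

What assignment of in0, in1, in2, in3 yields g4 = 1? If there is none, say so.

g4 = NOT g3 must be 1, so g3 = 0.
Check with in0=0 in1=0 in2=1 in3=1:
g1 = in2 OR in3 = 1 OR 1 = 1
g2 = in1 AND g1 = 0 AND 1 = 0
g3 = g2 OR in0 = 0 OR 0 = 0
g4 = NOT g3 = NOT 0 = 1
So g4 = 1 as required.

in0=0 in1=0 in2=1 in3=1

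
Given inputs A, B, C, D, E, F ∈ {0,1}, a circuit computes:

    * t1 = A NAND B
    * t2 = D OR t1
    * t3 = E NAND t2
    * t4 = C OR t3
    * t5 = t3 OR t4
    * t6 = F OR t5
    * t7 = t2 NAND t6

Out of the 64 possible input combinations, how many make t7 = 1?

15

t7 = t2 NAND t6 must be 1, so at least one of t2, t6 is 0.
Enumerating the 64 input combinations, 15 give t7 = 1 and 49 give t7 = 0.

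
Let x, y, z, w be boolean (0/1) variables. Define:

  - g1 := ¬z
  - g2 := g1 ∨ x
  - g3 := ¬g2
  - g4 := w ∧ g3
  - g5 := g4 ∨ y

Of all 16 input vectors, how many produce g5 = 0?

7

g5 = g4 ∨ y must be 0, so both g4 = 0 and y = 0.
g4 = w ∧ g3 must be 0, so at least one of w, g3 is 0.
Enumerating the 16 input combinations, 7 give g5 = 0 and 9 give g5 = 1.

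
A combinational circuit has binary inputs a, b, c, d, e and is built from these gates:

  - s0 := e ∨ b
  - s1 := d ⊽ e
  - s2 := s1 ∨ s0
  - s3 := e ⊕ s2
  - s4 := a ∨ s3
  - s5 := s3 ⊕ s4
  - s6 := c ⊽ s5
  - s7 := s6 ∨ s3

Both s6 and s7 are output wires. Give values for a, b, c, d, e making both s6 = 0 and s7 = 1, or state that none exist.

a=0, b=1, c=1, d=1, e=0

Check with a=0, b=1, c=1, d=1, e=0:
s0 = e ∨ b = 0 ∨ 1 = 1
s1 = d ⊽ e = 1 ⊽ 0 = 0
s2 = s1 ∨ s0 = 0 ∨ 1 = 1
s3 = e ⊕ s2 = 0 ⊕ 1 = 1
s4 = a ∨ s3 = 0 ∨ 1 = 1
s5 = s3 ⊕ s4 = 1 ⊕ 1 = 0
s6 = c ⊽ s5 = 1 ⊽ 0 = 0
s7 = s6 ∨ s3 = 0 ∨ 1 = 1
So s6 = 0 and s7 = 1.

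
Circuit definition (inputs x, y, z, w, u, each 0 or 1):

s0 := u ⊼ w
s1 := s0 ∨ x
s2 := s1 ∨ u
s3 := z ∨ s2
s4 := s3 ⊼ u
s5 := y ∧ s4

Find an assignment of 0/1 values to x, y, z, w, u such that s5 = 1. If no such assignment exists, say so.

x=0, y=1, z=0, w=1, u=0

s5 = y ∧ s4 must be 1, so both y = 1 and s4 = 1.
s4 = s3 ⊼ u must be 1, so at least one of s3, u is 0.
Check with x=0, y=1, z=0, w=1, u=0:
s0 = u ⊼ w = 0 ⊼ 1 = 1
s1 = s0 ∨ x = 1 ∨ 0 = 1
s2 = s1 ∨ u = 1 ∨ 0 = 1
s3 = z ∨ s2 = 0 ∨ 1 = 1
s4 = s3 ⊼ u = 1 ⊼ 0 = 1
s5 = y ∧ s4 = 1 ∧ 1 = 1
So s5 = 1 as required.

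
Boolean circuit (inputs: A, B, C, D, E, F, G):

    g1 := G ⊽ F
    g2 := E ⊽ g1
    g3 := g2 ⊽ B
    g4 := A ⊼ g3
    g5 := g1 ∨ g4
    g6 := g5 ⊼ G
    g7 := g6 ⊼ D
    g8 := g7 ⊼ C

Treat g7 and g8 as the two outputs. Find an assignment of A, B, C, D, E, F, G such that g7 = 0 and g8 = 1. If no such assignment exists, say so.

Check with A=1 B=0 C=0 D=1 E=1 F=1 G=1:
g1 = G ⊽ F = 1 ⊽ 1 = 0
g2 = E ⊽ g1 = 1 ⊽ 0 = 0
g3 = g2 ⊽ B = 0 ⊽ 0 = 1
g4 = A ⊼ g3 = 1 ⊼ 1 = 0
g5 = g1 ∨ g4 = 0 ∨ 0 = 0
g6 = g5 ⊼ G = 0 ⊼ 1 = 1
g7 = g6 ⊼ D = 1 ⊼ 1 = 0
g8 = g7 ⊼ C = 0 ⊼ 0 = 1
So g7 = 0 and g8 = 1.

A=1 B=0 C=0 D=1 E=1 F=1 G=1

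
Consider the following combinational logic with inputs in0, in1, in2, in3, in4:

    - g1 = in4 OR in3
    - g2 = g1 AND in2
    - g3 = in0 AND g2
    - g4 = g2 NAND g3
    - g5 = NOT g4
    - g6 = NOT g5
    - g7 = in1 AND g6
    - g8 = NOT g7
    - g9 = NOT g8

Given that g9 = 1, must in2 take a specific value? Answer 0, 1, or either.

either

Both values of in2 occur among assignments with g9 = 1:
  in2=0: in0=0, in1=1, in2=0, in3=0, in4=0
  in2=1: in0=0, in1=1, in2=1, in3=0, in4=0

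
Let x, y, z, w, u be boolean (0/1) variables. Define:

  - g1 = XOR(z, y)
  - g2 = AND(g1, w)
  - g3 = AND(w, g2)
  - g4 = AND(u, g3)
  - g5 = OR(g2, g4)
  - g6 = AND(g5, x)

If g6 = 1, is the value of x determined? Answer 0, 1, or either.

g6 = AND(g5, x) must be 1, so both g5 = 1 and x = 1.
g5 = OR(g2, g4) must be 1, so at least one of g2, g4 is 1.
Every assignment with g6 = 1 has x = 1; there are 4 such assignment(s).
  x=1, y=0, z=1, w=1, u=0
  x=1, y=0, z=1, w=1, u=1
  x=1, y=1, z=0, w=1, u=0
  x=1, y=1, z=0, w=1, u=1

1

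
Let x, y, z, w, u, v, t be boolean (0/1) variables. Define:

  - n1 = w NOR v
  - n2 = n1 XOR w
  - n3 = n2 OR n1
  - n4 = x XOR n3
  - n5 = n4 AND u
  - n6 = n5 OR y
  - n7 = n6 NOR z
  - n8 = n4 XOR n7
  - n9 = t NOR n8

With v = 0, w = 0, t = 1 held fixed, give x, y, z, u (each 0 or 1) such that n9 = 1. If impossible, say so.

With v = 0, w = 0, t = 1 fixed, none of the 16 settings of x, y, z, u give n9 = 1.
For example, with x=0, y=0, z=1, u=1:
n1 = w NOR v = 0 NOR 0 = 1
n2 = n1 XOR w = 1 XOR 0 = 1
n3 = n2 OR n1 = 1 OR 1 = 1
n4 = x XOR n3 = 0 XOR 1 = 1
n5 = n4 AND u = 1 AND 1 = 1
n6 = n5 OR y = 1 OR 0 = 1
n7 = n6 NOR z = 1 NOR 1 = 0
n8 = n4 XOR n7 = 1 XOR 0 = 1
n9 = t NOR n8 = 1 NOR 1 = 0
giving n9 = 0 ≠ 1.

no solution exists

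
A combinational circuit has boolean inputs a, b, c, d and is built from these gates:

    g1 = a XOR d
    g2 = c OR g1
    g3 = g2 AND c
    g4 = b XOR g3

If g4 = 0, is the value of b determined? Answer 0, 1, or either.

Both values of b occur among assignments with g4 = 0:
  b=0: a=0, b=0, c=0, d=0
  b=1: a=0, b=1, c=1, d=0

either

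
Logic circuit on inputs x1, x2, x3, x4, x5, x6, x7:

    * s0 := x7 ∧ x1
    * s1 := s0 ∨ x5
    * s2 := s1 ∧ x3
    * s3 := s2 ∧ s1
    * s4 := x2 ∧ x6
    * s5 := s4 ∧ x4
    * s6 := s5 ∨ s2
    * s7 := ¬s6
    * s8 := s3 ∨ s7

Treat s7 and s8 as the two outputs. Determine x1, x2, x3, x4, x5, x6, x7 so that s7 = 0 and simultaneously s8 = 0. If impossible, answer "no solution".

x1=1, x2=1, x3=0, x4=1, x5=1, x6=1, x7=0

Check with x1=1, x2=1, x3=0, x4=1, x5=1, x6=1, x7=0:
s0 = x7 ∧ x1 = 0 ∧ 1 = 0
s1 = s0 ∨ x5 = 0 ∨ 1 = 1
s2 = s1 ∧ x3 = 1 ∧ 0 = 0
s3 = s2 ∧ s1 = 0 ∧ 1 = 0
s4 = x2 ∧ x6 = 1 ∧ 1 = 1
s5 = s4 ∧ x4 = 1 ∧ 1 = 1
s6 = s5 ∨ s2 = 1 ∨ 0 = 1
s7 = ¬s6 = ¬1 = 0
s8 = s3 ∨ s7 = 0 ∨ 0 = 0
So s7 = 0 and s8 = 0.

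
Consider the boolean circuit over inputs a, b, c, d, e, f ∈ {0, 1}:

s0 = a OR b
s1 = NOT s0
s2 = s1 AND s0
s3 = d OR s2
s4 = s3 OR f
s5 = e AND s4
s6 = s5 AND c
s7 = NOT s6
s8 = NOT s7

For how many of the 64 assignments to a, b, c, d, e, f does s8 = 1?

s8 = NOT s7 must be 1, so s7 = 0.
s7 = NOT s6 must be 0, so s6 = 1.
Enumerating the 64 input combinations, 12 give s8 = 1 and 52 give s8 = 0.

12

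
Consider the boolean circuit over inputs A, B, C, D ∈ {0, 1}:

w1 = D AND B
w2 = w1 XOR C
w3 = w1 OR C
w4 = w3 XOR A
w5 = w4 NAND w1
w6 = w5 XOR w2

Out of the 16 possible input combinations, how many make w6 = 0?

8

w6 = w5 XOR w2 must be 0, so w5 and w2 are equal.
Enumerating the 16 input combinations, 8 give w6 = 0 and 8 give w6 = 1.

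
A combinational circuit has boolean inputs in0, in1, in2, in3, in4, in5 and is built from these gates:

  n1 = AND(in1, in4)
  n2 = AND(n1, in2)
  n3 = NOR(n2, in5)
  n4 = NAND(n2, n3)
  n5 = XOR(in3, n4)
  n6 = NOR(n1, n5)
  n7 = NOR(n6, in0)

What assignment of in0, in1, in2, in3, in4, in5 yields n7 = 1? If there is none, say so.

in0=0 in1=0 in2=1 in3=0 in4=0 in5=1

n7 = NOR(n6, in0) must be 1, so both n6 = 0 and in0 = 0.
n6 = NOR(n1, n5) must be 0, so at least one of n1, n5 is 1.
Check with in0=0 in1=0 in2=1 in3=0 in4=0 in5=1:
n1 = AND(in1, in4) = AND(0, 0) = 0
n2 = AND(n1, in2) = AND(0, 1) = 0
n3 = NOR(n2, in5) = NOR(0, 1) = 0
n4 = NAND(n2, n3) = NAND(0, 0) = 1
n5 = XOR(in3, n4) = XOR(0, 1) = 1
n6 = NOR(n1, n5) = NOR(0, 1) = 0
n7 = NOR(n6, in0) = NOR(0, 0) = 1
So n7 = 1 as required.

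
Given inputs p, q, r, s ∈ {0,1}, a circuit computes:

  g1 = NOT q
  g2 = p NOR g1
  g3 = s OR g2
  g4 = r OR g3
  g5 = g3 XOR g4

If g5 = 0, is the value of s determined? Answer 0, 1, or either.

Both values of s occur among assignments with g5 = 0:
  s=0: p=0, q=0, r=0, s=0
  s=1: p=0, q=0, r=0, s=1

either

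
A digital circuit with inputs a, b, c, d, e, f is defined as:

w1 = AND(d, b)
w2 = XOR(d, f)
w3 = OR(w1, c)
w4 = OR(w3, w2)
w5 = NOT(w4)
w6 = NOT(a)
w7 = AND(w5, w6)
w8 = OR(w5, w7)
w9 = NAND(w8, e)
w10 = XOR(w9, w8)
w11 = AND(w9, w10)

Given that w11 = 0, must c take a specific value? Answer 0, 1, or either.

w11 = AND(w9, w10) must be 0, so at least one of w9, w10 is 0.
Every assignment with w11 = 0 has c = 0; there are 12 such assignment(s).

0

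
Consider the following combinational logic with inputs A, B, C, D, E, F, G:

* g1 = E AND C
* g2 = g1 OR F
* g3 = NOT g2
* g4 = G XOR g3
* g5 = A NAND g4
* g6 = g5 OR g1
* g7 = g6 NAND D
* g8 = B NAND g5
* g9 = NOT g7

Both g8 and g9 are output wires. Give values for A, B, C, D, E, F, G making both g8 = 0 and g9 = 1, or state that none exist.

Check with A=1 B=1 C=0 D=1 E=0 F=0 G=1:
g1 = E AND C = 0 AND 0 = 0
g2 = g1 OR F = 0 OR 0 = 0
g3 = NOT g2 = NOT 0 = 1
g4 = G XOR g3 = 1 XOR 1 = 0
g5 = A NAND g4 = 1 NAND 0 = 1
g6 = g5 OR g1 = 1 OR 0 = 1
g7 = g6 NAND D = 1 NAND 1 = 0
g8 = B NAND g5 = 1 NAND 1 = 0
g9 = NOT g7 = NOT 0 = 1
So g8 = 0 and g9 = 1.

A=1 B=1 C=0 D=1 E=0 F=0 G=1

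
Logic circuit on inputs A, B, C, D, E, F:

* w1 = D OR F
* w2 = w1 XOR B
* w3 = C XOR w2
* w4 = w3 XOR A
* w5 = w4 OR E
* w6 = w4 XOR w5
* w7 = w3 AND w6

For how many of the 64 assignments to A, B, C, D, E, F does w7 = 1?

w7 = w3 AND w6 must be 1, so both w3 = 1 and w6 = 1.
w3 = C XOR w2 must be 1, so C and w2 differ.
Enumerating the 64 input combinations, 8 give w7 = 1 and 56 give w7 = 0.

8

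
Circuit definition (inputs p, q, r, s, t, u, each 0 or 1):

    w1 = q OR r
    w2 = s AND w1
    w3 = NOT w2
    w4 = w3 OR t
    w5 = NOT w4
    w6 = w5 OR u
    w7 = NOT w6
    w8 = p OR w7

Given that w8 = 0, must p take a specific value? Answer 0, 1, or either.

w8 = p OR w7 must be 0, so both p = 0 and w7 = 0.
Every assignment with w8 = 0 has p = 0; there are 19 such assignment(s).

0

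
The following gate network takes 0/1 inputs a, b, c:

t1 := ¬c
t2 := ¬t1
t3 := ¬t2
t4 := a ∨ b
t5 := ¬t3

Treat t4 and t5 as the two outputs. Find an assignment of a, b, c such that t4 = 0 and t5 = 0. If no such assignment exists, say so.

Check with a=0, b=0, c=0:
t1 = ¬c = ¬0 = 1
t2 = ¬t1 = ¬1 = 0
t3 = ¬t2 = ¬0 = 1
t4 = a ∨ b = 0 ∨ 0 = 0
t5 = ¬t3 = ¬1 = 0
So t4 = 0 and t5 = 0.

a=0, b=0, c=0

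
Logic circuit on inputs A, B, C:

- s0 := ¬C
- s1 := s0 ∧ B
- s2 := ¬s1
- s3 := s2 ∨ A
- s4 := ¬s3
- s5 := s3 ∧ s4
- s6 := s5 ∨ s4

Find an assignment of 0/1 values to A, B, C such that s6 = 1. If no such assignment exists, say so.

s6 = s5 ∨ s4 must be 1, so at least one of s5, s4 is 1.
Check with A=0, B=1, C=0:
s0 = ¬C = ¬0 = 1
s1 = s0 ∧ B = 1 ∧ 1 = 1
s2 = ¬s1 = ¬1 = 0
s3 = s2 ∨ A = 0 ∨ 0 = 0
s4 = ¬s3 = ¬0 = 1
s5 = s3 ∧ s4 = 0 ∧ 1 = 0
s6 = s5 ∨ s4 = 0 ∨ 1 = 1
So s6 = 1 as required.

A=0, B=1, C=0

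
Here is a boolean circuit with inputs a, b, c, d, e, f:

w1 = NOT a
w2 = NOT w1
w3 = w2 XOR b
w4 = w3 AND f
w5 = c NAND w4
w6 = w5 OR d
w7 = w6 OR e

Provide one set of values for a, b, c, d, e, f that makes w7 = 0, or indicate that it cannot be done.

a=0, b=1, c=1, d=0, e=0, f=1

w7 = w6 OR e must be 0, so both w6 = 0 and e = 0.
Check with a=0, b=1, c=1, d=0, e=0, f=1:
w1 = NOT a = NOT 0 = 1
w2 = NOT w1 = NOT 1 = 0
w3 = w2 XOR b = 0 XOR 1 = 1
w4 = w3 AND f = 1 AND 1 = 1
w5 = c NAND w4 = 1 NAND 1 = 0
w6 = w5 OR d = 0 OR 0 = 0
w7 = w6 OR e = 0 OR 0 = 0
So w7 = 0 as required.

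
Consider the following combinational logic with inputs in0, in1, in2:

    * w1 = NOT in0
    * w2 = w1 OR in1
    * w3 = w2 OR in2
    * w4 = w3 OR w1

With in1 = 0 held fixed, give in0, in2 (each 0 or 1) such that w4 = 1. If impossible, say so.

in0=1, in2=1

w4 = w3 OR w1 must be 1, so at least one of w3, w1 is 1.
Check with in1 = 0 and in0=1, in2=1:
w1 = NOT in0 = NOT 1 = 0
w2 = w1 OR in1 = 0 OR 0 = 0
w3 = w2 OR in2 = 0 OR 1 = 1
w4 = w3 OR w1 = 1 OR 0 = 1
So w4 = 1.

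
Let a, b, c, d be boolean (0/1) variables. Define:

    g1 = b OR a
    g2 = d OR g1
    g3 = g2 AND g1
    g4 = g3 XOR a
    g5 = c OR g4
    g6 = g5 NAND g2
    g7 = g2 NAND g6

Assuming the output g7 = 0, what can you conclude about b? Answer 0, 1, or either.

either

Both values of b occur among assignments with g7 = 0:
  b=0: a=0, b=0, c=0, d=1
  b=1: a=1, b=1, c=0, d=0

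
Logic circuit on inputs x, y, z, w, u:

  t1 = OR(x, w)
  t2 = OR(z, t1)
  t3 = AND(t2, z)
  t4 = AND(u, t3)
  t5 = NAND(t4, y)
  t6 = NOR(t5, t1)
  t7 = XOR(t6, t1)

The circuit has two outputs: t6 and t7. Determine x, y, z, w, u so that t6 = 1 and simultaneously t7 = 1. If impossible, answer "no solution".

Check with x=0, y=1, z=1, w=0, u=1:
t1 = OR(x, w) = OR(0, 0) = 0
t2 = OR(z, t1) = OR(1, 0) = 1
t3 = AND(t2, z) = AND(1, 1) = 1
t4 = AND(u, t3) = AND(1, 1) = 1
t5 = NAND(t4, y) = NAND(1, 1) = 0
t6 = NOR(t5, t1) = NOR(0, 0) = 1
t7 = XOR(t6, t1) = XOR(1, 0) = 1
So t6 = 1 and t7 = 1.

x=0, y=1, z=1, w=0, u=1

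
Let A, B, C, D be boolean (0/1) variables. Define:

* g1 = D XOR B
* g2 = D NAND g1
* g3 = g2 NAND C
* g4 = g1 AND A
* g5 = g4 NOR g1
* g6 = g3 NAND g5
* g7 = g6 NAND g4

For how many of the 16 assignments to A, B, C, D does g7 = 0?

g7 = g6 NAND g4 must be 0, so both g6 = 1 and g4 = 1.
Satisfying assignments:
  A=1, B=0, C=0, D=1
  A=1, B=0, C=1, D=1
  A=1, B=1, C=0, D=0
  A=1, B=1, C=1, D=0

4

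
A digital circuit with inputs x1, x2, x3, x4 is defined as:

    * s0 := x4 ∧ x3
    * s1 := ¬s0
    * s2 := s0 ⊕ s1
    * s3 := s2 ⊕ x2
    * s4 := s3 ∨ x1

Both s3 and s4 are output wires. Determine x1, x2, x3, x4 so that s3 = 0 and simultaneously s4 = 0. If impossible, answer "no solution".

Check with x1=0 x2=1 x3=0 x4=1:
s0 = x4 ∧ x3 = 1 ∧ 0 = 0
s1 = ¬s0 = ¬0 = 1
s2 = s0 ⊕ s1 = 0 ⊕ 1 = 1
s3 = s2 ⊕ x2 = 1 ⊕ 1 = 0
s4 = s3 ∨ x1 = 0 ∨ 0 = 0
So s3 = 0 and s4 = 0.

x1=0 x2=1 x3=0 x4=1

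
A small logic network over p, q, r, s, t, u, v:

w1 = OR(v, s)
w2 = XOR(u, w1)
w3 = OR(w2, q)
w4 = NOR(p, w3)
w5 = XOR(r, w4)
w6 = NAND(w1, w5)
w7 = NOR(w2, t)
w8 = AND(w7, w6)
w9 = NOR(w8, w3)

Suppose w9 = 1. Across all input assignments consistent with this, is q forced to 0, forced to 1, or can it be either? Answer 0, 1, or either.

w9 = NOR(w8, w3) must be 1, so both w8 = 0 and w3 = 0.
Every assignment with w9 = 1 has q = 0; there are 22 such assignment(s).

0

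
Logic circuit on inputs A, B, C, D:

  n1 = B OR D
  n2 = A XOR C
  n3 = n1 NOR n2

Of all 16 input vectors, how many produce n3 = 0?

14

n3 = n1 NOR n2 must be 0, so at least one of n1, n2 is 1.
Enumerating the 16 input combinations, 14 give n3 = 0 and 2 give n3 = 1.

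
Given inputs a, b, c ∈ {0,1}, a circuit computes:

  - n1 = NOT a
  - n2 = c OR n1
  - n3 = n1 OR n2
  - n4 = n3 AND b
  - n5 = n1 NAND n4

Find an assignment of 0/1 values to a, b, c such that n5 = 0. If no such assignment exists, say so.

n5 = n1 NAND n4 must be 0, so both n1 = 1 and n4 = 1.
n1 = NOT a must be 1, so a = 0.
Check with a=0 b=1 c=1:
n1 = NOT a = NOT 0 = 1
n2 = c OR n1 = 1 OR 1 = 1
n3 = n1 OR n2 = 1 OR 1 = 1
n4 = n3 AND b = 1 AND 1 = 1
n5 = n1 NAND n4 = 1 NAND 1 = 0
So n5 = 0 as required.

a=0 b=1 c=1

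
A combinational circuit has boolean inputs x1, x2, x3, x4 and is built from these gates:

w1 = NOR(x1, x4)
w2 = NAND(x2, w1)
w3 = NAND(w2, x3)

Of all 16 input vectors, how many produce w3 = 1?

9

w3 = NAND(w2, x3) must be 1, so at least one of w2, x3 is 0.
Enumerating the 16 input combinations, 9 give w3 = 1 and 7 give w3 = 0.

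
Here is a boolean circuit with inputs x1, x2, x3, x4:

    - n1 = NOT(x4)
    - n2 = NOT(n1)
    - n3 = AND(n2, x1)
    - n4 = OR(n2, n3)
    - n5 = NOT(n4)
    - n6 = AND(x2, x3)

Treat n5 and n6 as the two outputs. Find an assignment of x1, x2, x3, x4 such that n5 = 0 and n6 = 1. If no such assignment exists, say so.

x1=1, x2=1, x3=1, x4=1

Check with x1=1, x2=1, x3=1, x4=1:
n1 = NOT(x4) = NOT 1 = 0
n2 = NOT(n1) = NOT 0 = 1
n3 = AND(n2, x1) = AND(1, 1) = 1
n4 = OR(n2, n3) = OR(1, 1) = 1
n5 = NOT(n4) = NOT 1 = 0
n6 = AND(x2, x3) = AND(1, 1) = 1
So n5 = 0 and n6 = 1.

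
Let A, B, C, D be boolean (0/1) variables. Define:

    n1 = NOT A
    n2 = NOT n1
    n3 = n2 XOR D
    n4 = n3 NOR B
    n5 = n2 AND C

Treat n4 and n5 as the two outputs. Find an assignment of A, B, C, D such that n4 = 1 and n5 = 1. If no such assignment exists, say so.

Check with A=1, B=0, C=1, D=1:
n1 = NOT A = NOT 1 = 0
n2 = NOT n1 = NOT 0 = 1
n3 = n2 XOR D = 1 XOR 1 = 0
n4 = n3 NOR B = 0 NOR 0 = 1
n5 = n2 AND C = 1 AND 1 = 1
So n4 = 1 and n5 = 1.

A=1, B=0, C=1, D=1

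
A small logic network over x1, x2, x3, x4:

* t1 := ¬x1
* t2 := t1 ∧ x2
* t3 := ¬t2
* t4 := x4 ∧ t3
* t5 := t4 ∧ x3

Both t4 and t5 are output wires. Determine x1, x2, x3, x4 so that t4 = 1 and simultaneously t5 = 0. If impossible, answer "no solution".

Check with x1=1, x2=1, x3=0, x4=1:
t1 = ¬x1 = ¬1 = 0
t2 = t1 ∧ x2 = 0 ∧ 1 = 0
t3 = ¬t2 = ¬0 = 1
t4 = x4 ∧ t3 = 1 ∧ 1 = 1
t5 = t4 ∧ x3 = 1 ∧ 0 = 0
So t4 = 1 and t5 = 0.

x1=1, x2=1, x3=0, x4=1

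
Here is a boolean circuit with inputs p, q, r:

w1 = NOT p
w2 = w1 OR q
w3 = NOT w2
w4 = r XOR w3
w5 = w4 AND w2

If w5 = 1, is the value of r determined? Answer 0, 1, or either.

w5 = w4 AND w2 must be 1, so both w4 = 1 and w2 = 1.
w4 = r XOR w3 must be 1, so r and w3 differ.
Every assignment with w5 = 1 has r = 1; there are 3 such assignment(s).
  p=0, q=0, r=1
  p=0, q=1, r=1
  p=1, q=1, r=1

1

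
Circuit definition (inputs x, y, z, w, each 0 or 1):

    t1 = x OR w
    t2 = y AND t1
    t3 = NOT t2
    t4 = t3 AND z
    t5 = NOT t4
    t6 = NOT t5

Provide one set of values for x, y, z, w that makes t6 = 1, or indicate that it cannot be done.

x=0 y=1 z=1 w=0

t6 = NOT t5 must be 1, so t5 = 0.
t5 = NOT t4 must be 0, so t4 = 1.
t4 = t3 AND z must be 1, so both t3 = 1 and z = 1.
Check with x=0 y=1 z=1 w=0:
t1 = x OR w = 0 OR 0 = 0
t2 = y AND t1 = 1 AND 0 = 0
t3 = NOT t2 = NOT 0 = 1
t4 = t3 AND z = 1 AND 1 = 1
t5 = NOT t4 = NOT 1 = 0
t6 = NOT t5 = NOT 0 = 1
So t6 = 1 as required.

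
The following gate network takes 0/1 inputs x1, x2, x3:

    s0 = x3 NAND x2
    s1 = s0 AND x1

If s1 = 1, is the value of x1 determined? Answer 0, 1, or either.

1

s1 = s0 AND x1 must be 1, so both s0 = 1 and x1 = 1.
Every assignment with s1 = 1 has x1 = 1; there are 3 such assignment(s).
  x1=1, x2=0, x3=0
  x1=1, x2=0, x3=1
  x1=1, x2=1, x3=0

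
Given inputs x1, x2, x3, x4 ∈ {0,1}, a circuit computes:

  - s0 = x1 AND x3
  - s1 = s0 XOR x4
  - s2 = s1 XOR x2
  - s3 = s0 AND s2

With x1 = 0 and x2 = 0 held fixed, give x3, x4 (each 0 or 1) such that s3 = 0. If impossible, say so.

Check with x1 = 0 and x2 = 0 and x3=0, x4=0:
s0 = x1 AND x3 = 0 AND 0 = 0
s1 = s0 XOR x4 = 0 XOR 0 = 0
s2 = s1 XOR x2 = 0 XOR 0 = 0
s3 = s0 AND s2 = 0 AND 0 = 0
So s3 = 0.

x3=0, x4=0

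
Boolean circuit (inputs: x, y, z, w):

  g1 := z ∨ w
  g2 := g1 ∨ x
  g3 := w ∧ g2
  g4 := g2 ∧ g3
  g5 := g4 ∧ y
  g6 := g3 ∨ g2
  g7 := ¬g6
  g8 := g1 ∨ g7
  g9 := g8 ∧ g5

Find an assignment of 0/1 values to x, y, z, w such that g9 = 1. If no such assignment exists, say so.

x=0 y=1 z=1 w=1

g9 = g8 ∧ g5 must be 1, so both g8 = 1 and g5 = 1.
g8 = g1 ∨ g7 must be 1, so at least one of g1, g7 is 1.
Check with x=0 y=1 z=1 w=1:
g1 = z ∨ w = 1 ∨ 1 = 1
g2 = g1 ∨ x = 1 ∨ 0 = 1
g3 = w ∧ g2 = 1 ∧ 1 = 1
g4 = g2 ∧ g3 = 1 ∧ 1 = 1
g5 = g4 ∧ y = 1 ∧ 1 = 1
g6 = g3 ∨ g2 = 1 ∨ 1 = 1
g7 = ¬g6 = ¬1 = 0
g8 = g1 ∨ g7 = 1 ∨ 0 = 1
g9 = g8 ∧ g5 = 1 ∧ 1 = 1
So g9 = 1 as required.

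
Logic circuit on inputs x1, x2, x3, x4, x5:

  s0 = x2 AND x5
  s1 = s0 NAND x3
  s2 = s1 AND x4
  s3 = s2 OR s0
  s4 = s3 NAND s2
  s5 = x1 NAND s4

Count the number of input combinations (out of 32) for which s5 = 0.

9

s5 = x1 NAND s4 must be 0, so both x1 = 1 and s4 = 1.
s4 = s3 NAND s2 must be 1, so at least one of s3, s2 is 0.
Enumerating the 32 input combinations, 9 give s5 = 0 and 23 give s5 = 1.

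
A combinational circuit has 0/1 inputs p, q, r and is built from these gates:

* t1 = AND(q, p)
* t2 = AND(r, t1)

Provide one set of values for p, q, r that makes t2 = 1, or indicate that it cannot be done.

t2 = AND(r, t1) must be 1, so both r = 1 and t1 = 1.
Check with p=1, q=1, r=1:
t1 = AND(q, p) = AND(1, 1) = 1
t2 = AND(r, t1) = AND(1, 1) = 1
So t2 = 1 as required.

p=1, q=1, r=1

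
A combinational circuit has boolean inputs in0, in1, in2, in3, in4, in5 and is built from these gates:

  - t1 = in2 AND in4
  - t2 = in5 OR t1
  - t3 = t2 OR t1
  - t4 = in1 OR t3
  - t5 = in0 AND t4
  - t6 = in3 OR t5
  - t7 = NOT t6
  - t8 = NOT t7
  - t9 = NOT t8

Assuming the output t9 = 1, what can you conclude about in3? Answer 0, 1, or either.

t9 = NOT t8 must be 1, so t8 = 0.
Every assignment with t9 = 1 has in3 = 0; there are 19 such assignment(s).

0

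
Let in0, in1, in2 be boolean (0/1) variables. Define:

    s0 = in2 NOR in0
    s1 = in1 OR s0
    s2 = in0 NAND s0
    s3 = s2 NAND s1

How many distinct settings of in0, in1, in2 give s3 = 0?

s3 = s2 NAND s1 must be 0, so both s2 = 1 and s1 = 1.
Satisfying assignments:
  in0=0, in1=0, in2=0
  in0=0, in1=1, in2=0
  in0=0, in1=1, in2=1
  in0=1, in1=1, in2=0
  in0=1, in1=1, in2=1

5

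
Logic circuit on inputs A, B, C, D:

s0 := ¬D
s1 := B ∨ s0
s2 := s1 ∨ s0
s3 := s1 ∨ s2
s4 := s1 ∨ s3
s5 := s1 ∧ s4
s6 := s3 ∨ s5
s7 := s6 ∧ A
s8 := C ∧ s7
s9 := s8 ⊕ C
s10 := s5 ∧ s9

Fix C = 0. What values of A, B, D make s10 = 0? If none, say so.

A=1, B=0, D=0

s10 = s5 ∧ s9 must be 0, so at least one of s5, s9 is 0.
Check with C = 0 and A=1, B=0, D=0:
s0 = ¬D = ¬0 = 1
s1 = B ∨ s0 = 0 ∨ 1 = 1
s2 = s1 ∨ s0 = 1 ∨ 1 = 1
s3 = s1 ∨ s2 = 1 ∨ 1 = 1
s4 = s1 ∨ s3 = 1 ∨ 1 = 1
s5 = s1 ∧ s4 = 1 ∧ 1 = 1
s6 = s3 ∨ s5 = 1 ∨ 1 = 1
s7 = s6 ∧ A = 1 ∧ 1 = 1
s8 = C ∧ s7 = 0 ∧ 1 = 0
s9 = s8 ⊕ C = 0 ⊕ 0 = 0
s10 = s5 ∧ s9 = 1 ∧ 0 = 0
So s10 = 0.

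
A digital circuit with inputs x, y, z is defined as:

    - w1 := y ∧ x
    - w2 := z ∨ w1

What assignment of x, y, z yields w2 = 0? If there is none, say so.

w2 = z ∨ w1 must be 0, so both z = 0 and w1 = 0.
w1 = y ∧ x must be 0, so at least one of y, x is 0.
Check with x=1, y=0, z=0:
w1 = y ∧ x = 0 ∧ 1 = 0
w2 = z ∨ w1 = 0 ∨ 0 = 0
So w2 = 0 as required.

x=1, y=0, z=0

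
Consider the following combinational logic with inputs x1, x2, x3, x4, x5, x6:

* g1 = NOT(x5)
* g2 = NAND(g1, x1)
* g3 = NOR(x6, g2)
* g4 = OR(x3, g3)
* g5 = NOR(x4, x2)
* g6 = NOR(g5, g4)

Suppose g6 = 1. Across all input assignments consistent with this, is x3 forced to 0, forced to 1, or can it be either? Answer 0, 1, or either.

0

g6 = NOR(g5, g4) must be 1, so both g5 = 0 and g4 = 0.
g5 = NOR(x4, x2) must be 0, so at least one of x4, x2 is 1.
g4 = OR(x3, g3) must be 0, so both x3 = 0 and g3 = 0.
Every assignment with g6 = 1 has x3 = 0; there are 21 such assignment(s).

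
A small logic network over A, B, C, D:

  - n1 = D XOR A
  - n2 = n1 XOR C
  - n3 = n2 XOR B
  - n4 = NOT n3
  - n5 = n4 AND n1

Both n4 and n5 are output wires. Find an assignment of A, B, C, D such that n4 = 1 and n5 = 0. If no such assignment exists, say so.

A=1, B=0, C=0, D=1

Check with A=1, B=0, C=0, D=1:
n1 = D XOR A = 1 XOR 1 = 0
n2 = n1 XOR C = 0 XOR 0 = 0
n3 = n2 XOR B = 0 XOR 0 = 0
n4 = NOT n3 = NOT 0 = 1
n5 = n4 AND n1 = 1 AND 0 = 0
So n4 = 1 and n5 = 0.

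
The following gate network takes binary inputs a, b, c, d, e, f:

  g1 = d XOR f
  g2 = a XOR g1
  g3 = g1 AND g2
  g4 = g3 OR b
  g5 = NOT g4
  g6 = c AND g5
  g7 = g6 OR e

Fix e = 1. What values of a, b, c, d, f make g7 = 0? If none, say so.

With e = 1 fixed, none of the 32 settings of a, b, c, d, f give g7 = 0.
For example, with a=1, b=1, c=1, d=0, f=1:
g1 = d XOR f = 0 XOR 1 = 1
g2 = a XOR g1 = 1 XOR 1 = 0
g3 = g1 AND g2 = 1 AND 0 = 0
g4 = g3 OR b = 0 OR 1 = 1
g5 = NOT g4 = NOT 1 = 0
g6 = c AND g5 = 1 AND 0 = 0
g7 = g6 OR e = 0 OR 1 = 1
giving g7 = 1 ≠ 0.

no solution exists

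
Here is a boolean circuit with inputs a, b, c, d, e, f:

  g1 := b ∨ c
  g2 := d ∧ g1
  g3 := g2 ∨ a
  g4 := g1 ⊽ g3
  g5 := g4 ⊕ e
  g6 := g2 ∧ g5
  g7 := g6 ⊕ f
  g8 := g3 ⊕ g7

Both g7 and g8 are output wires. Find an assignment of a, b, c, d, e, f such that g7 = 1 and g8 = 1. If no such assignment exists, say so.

Check with a=0, b=0, c=1, d=0, e=0, f=1:
g1 = b ∨ c = 0 ∨ 1 = 1
g2 = d ∧ g1 = 0 ∧ 1 = 0
g3 = g2 ∨ a = 0 ∨ 0 = 0
g4 = g1 ⊽ g3 = 1 ⊽ 0 = 0
g5 = g4 ⊕ e = 0 ⊕ 0 = 0
g6 = g2 ∧ g5 = 0 ∧ 0 = 0
g7 = g6 ⊕ f = 0 ⊕ 1 = 1
g8 = g3 ⊕ g7 = 0 ⊕ 1 = 1
So g7 = 1 and g8 = 1.

a=0, b=0, c=1, d=0, e=0, f=1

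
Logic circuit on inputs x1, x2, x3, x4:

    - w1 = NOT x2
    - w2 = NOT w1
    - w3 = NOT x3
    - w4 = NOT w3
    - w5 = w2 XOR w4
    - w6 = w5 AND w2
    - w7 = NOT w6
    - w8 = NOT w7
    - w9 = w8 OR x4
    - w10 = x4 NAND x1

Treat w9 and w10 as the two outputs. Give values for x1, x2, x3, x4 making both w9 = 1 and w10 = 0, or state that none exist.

Check with x1=1, x2=1, x3=0, x4=1:
w1 = NOT x2 = NOT 1 = 0
w2 = NOT w1 = NOT 0 = 1
w3 = NOT x3 = NOT 0 = 1
w4 = NOT w3 = NOT 1 = 0
w5 = w2 XOR w4 = 1 XOR 0 = 1
w6 = w5 AND w2 = 1 AND 1 = 1
w7 = NOT w6 = NOT 1 = 0
w8 = NOT w7 = NOT 0 = 1
w9 = w8 OR x4 = 1 OR 1 = 1
w10 = x4 NAND x1 = 1 NAND 1 = 0
So w9 = 1 and w10 = 0.

x1=1, x2=1, x3=0, x4=1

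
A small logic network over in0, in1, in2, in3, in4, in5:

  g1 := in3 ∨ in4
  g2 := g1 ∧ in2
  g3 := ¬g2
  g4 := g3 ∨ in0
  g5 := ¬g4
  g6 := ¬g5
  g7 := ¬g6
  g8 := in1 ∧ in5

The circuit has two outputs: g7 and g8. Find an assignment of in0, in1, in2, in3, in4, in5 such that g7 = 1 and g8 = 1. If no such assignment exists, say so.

in0=0, in1=1, in2=1, in3=0, in4=1, in5=1

Check with in0=0, in1=1, in2=1, in3=0, in4=1, in5=1:
g1 = in3 ∨ in4 = 0 ∨ 1 = 1
g2 = g1 ∧ in2 = 1 ∧ 1 = 1
g3 = ¬g2 = ¬1 = 0
g4 = g3 ∨ in0 = 0 ∨ 0 = 0
g5 = ¬g4 = ¬0 = 1
g6 = ¬g5 = ¬1 = 0
g7 = ¬g6 = ¬0 = 1
g8 = in1 ∧ in5 = 1 ∧ 1 = 1
So g7 = 1 and g8 = 1.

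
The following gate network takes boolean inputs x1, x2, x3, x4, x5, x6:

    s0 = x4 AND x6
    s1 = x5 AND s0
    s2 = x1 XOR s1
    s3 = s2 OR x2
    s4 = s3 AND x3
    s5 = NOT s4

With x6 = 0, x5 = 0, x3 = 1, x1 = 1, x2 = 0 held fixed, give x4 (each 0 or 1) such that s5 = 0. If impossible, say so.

x4=1

s5 = NOT s4 must be 0, so s4 = 1.
Check with x6 = 0, x5 = 0, x3 = 1, x1 = 1, x2 = 0 and x4=1:
s0 = x4 AND x6 = 1 AND 0 = 0
s1 = x5 AND s0 = 0 AND 0 = 0
s2 = x1 XOR s1 = 1 XOR 0 = 1
s3 = s2 OR x2 = 1 OR 0 = 1
s4 = s3 AND x3 = 1 AND 1 = 1
s5 = NOT s4 = NOT 1 = 0
So s5 = 0.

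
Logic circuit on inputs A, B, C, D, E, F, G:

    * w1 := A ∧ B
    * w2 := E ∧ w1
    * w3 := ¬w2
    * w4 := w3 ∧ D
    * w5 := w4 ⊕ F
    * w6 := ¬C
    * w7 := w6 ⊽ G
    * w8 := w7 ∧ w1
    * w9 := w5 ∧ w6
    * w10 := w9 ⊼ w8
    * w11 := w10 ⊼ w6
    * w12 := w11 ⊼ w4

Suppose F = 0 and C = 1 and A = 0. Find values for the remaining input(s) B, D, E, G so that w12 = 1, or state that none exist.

w12 = w11 ⊼ w4 must be 1, so at least one of w11, w4 is 0.
Check with F = 0 and C = 1 and A = 0 and B=1, D=0, E=0, G=1:
w1 = A ∧ B = 0 ∧ 1 = 0
w2 = E ∧ w1 = 0 ∧ 0 = 0
w3 = ¬w2 = ¬0 = 1
w4 = w3 ∧ D = 1 ∧ 0 = 0
w5 = w4 ⊕ F = 0 ⊕ 0 = 0
w6 = ¬C = ¬1 = 0
w7 = w6 ⊽ G = 0 ⊽ 1 = 0
w8 = w7 ∧ w1 = 0 ∧ 0 = 0
w9 = w5 ∧ w6 = 0 ∧ 0 = 0
w10 = w9 ⊼ w8 = 0 ⊼ 0 = 1
w11 = w10 ⊼ w6 = 1 ⊼ 0 = 1
w12 = w11 ⊼ w4 = 1 ⊼ 0 = 1
So w12 = 1.

B=1, D=0, E=0, G=1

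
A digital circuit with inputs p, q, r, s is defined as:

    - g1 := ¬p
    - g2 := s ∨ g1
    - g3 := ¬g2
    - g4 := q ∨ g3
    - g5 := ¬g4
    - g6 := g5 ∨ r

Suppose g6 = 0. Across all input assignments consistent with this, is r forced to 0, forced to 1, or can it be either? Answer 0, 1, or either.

0

g6 = g5 ∨ r must be 0, so both g5 = 0 and r = 0.
Every assignment with g6 = 0 has r = 0; there are 5 such assignment(s).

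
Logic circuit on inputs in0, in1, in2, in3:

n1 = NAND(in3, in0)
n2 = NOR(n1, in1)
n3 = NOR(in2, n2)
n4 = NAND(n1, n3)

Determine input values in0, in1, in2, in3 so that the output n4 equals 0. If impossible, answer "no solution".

n4 = NAND(n1, n3) must be 0, so both n1 = 1 and n3 = 1.
n1 = NAND(in3, in0) must be 1, so at least one of in3, in0 is 0.
Check with in0=0, in1=1, in2=0, in3=0:
n1 = NAND(in3, in0) = NAND(0, 0) = 1
n2 = NOR(n1, in1) = NOR(1, 1) = 0
n3 = NOR(in2, n2) = NOR(0, 0) = 1
n4 = NAND(n1, n3) = NAND(1, 1) = 0
So n4 = 0 as required.

in0=0, in1=1, in2=0, in3=0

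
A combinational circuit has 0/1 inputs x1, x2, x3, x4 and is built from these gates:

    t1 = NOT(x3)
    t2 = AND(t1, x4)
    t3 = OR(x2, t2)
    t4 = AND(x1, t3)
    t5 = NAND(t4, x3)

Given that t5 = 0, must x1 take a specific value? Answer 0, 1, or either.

1

t5 = NAND(t4, x3) must be 0, so both t4 = 1 and x3 = 1.
t4 = AND(x1, t3) must be 1, so both x1 = 1 and t3 = 1.
Every assignment with t5 = 0 has x1 = 1; there are 2 such assignment(s).
  x1=1, x2=1, x3=1, x4=0
  x1=1, x2=1, x3=1, x4=1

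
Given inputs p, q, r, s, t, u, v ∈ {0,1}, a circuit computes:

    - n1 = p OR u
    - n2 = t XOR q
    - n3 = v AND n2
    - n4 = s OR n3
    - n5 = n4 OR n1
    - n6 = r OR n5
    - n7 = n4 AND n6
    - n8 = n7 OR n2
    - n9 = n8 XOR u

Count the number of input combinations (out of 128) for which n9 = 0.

64

n9 = n8 XOR u must be 0, so n8 and u are equal.
Enumerating the 128 input combinations, 64 give n9 = 0 and 64 give n9 = 1.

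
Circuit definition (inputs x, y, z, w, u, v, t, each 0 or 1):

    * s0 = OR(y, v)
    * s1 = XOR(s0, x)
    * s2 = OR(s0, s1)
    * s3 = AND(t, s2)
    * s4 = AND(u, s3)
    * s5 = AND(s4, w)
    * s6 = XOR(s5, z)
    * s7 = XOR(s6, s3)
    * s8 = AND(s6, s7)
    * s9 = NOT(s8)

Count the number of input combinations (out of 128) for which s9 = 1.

s9 = NOT(s8) must be 1, so s8 = 0.
s8 = AND(s6, s7) must be 0, so at least one of s6, s7 is 0.
Enumerating the 128 input combinations, 92 give s9 = 1 and 36 give s9 = 0.

92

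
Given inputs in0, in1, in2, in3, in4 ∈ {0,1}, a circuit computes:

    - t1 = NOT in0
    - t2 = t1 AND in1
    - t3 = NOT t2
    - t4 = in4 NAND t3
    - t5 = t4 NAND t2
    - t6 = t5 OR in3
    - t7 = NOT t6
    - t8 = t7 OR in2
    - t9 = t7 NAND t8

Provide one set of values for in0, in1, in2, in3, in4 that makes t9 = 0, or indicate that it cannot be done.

Check with in0=0, in1=1, in2=1, in3=0, in4=1:
t1 = NOT in0 = NOT 0 = 1
t2 = t1 AND in1 = 1 AND 1 = 1
t3 = NOT t2 = NOT 1 = 0
t4 = in4 NAND t3 = 1 NAND 0 = 1
t5 = t4 NAND t2 = 1 NAND 1 = 0
t6 = t5 OR in3 = 0 OR 0 = 0
t7 = NOT t6 = NOT 0 = 1
t8 = t7 OR in2 = 1 OR 1 = 1
t9 = t7 NAND t8 = 1 NAND 1 = 0
So t9 = 0 as required.

in0=0, in1=1, in2=1, in3=0, in4=1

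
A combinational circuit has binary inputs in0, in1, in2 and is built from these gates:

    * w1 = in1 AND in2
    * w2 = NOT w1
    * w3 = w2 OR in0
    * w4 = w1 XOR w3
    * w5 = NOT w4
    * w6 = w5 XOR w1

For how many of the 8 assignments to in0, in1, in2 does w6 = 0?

7

w6 = w5 XOR w1 must be 0, so w5 and w1 are equal.
Enumerating the 8 input combinations, 7 give w6 = 0 and 1 give w6 = 1.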